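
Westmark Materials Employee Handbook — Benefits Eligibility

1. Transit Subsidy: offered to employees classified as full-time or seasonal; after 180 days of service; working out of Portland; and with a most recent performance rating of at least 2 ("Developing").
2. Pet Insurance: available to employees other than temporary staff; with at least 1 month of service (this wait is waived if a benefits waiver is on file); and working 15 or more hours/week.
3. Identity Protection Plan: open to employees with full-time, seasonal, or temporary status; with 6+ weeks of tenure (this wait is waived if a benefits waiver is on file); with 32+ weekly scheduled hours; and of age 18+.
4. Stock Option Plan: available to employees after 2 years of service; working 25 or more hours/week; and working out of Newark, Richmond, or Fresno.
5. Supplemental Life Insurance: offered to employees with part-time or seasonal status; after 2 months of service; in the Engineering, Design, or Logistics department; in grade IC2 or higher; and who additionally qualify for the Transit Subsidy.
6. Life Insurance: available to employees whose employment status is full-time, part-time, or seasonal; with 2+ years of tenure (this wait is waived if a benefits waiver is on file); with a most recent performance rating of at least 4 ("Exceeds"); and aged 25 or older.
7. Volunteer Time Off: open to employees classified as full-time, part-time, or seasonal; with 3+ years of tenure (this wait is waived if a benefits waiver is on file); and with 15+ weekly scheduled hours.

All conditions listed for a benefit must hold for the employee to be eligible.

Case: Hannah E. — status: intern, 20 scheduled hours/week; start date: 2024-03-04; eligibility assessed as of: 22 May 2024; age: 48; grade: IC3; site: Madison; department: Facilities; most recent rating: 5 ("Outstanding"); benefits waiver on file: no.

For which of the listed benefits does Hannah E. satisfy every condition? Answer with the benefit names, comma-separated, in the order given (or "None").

Pet Insurance

Service from 2024-03-04 to 22 May 2024: 79 days.
Transit Subsidy — status intern ✗ (requires full-time or seasonal) → not eligible.
Pet Insurance — status intern ✓ (not excluded); no waiver, service 79 days ≥ 1 month (≈30 days) ✓; 20 hrs/wk ≥ 15 ✓ → eligible.
Identity Protection Plan — status intern ✗ (requires full-time, seasonal, or temporary) → not eligible.
Stock Option Plan — service 79 days < 2 years (≈730 days) ✗ → not eligible.
Supplemental Life Insurance — status intern ✗ (requires part-time or seasonal) → not eligible.
Life Insurance — status intern ✗ (requires full-time, part-time, or seasonal) → not eligible.
Volunteer Time Off — status intern ✗ (requires full-time, part-time, or seasonal) → not eligible.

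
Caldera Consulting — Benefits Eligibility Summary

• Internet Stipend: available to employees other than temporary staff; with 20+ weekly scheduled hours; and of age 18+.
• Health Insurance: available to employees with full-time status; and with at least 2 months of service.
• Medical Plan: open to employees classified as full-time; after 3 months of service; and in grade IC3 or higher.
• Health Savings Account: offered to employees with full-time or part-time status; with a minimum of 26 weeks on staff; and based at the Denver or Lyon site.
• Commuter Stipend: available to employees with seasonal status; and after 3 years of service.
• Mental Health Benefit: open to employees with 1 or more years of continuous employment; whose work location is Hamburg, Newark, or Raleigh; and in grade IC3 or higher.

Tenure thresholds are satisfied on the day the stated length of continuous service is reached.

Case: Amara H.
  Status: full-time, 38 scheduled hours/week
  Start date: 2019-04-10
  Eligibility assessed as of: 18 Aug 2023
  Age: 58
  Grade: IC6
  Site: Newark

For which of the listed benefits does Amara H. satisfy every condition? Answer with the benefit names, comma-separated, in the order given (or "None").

Service from 2019-04-10 to 18 Aug 2023: 1591 days.
Internet Stipend — status full-time ✓ (not excluded); 38 hrs/wk ≥ 20 ✓; age 58 ≥ 18 ✓ → eligible.
Health Insurance — status full-time ✓; service 1591 days ≥ 2 months (≈60 days) ✓ → eligible.
Medical Plan — status full-time ✓; service 1591 days ≥ 3 months (≈90 days) ✓; grade IC6 ≥ IC3 ✓ → eligible.
Health Savings Account — status full-time ✓; service 1591 days ≥ 26 weeks (≈182 days) ✓; site Newark ✗ (not Denver or Lyon) → not eligible.
Commuter Stipend — status full-time ✗ (requires seasonal) → not eligible.
Mental Health Benefit — service 1591 days ≥ 1 year (≈365 days) ✓; site Newark ✓; grade IC6 ≥ IC3 ✓ → eligible.

Internet Stipend, Health Insurance, Medical Plan, Mental Health Benefit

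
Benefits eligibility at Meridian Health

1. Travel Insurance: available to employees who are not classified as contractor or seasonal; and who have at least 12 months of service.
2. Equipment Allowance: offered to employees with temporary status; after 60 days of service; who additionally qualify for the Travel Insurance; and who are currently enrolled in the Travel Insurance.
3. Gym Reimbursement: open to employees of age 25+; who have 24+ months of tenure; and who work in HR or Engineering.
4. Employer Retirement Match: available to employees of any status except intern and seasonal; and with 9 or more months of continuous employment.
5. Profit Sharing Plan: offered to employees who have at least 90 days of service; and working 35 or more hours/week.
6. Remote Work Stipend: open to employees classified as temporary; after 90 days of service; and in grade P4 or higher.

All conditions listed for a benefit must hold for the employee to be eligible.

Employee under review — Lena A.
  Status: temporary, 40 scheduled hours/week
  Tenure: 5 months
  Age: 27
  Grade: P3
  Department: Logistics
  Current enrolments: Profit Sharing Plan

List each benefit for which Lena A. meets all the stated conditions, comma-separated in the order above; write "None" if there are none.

Profit Sharing Plan

Travel Insurance — status temporary ✓ (not excluded); service 5 months < 12 months ✗ → not eligible.
Equipment Allowance — status temporary ✓; service 5 months ≥ 60 days ✓; not eligible for Travel Insurance ✗ → not eligible.
Gym Reimbursement — age 27 ≥ 25 ✓; service 5 months < 24 months ✗ → not eligible.
Employer Retirement Match — status temporary ✓ (not excluded); service 5 months < 9 months ✗ → not eligible.
Profit Sharing Plan — service 5 months ≥ 90 days ✓; 40 hrs/wk ≥ 35 ✓ → eligible.
Remote Work Stipend — status temporary ✓; service 5 months ≥ 90 days ✓; grade P3 < P4 ✗ → not eligible.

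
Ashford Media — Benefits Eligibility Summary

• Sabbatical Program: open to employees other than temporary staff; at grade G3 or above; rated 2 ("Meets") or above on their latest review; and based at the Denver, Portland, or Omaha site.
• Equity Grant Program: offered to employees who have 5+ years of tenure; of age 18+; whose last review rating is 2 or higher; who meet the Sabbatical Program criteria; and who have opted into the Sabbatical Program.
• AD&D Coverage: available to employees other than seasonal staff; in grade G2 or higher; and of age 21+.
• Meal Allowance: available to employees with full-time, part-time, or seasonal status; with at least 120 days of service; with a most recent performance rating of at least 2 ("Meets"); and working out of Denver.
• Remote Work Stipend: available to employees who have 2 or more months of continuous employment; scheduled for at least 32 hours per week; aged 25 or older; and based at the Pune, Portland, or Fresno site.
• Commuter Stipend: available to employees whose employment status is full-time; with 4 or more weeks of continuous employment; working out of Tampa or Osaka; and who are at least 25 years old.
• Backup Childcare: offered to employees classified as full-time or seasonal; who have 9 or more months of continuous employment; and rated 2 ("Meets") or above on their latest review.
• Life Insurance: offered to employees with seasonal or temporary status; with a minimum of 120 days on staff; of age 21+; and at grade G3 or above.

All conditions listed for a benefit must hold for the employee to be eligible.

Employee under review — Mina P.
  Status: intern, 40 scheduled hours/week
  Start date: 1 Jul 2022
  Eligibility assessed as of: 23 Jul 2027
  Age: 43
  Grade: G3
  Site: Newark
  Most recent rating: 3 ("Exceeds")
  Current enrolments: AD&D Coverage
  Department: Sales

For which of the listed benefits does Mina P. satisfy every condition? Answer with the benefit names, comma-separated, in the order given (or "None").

AD&D Coverage

Service from 1 Jul 2022 to 23 Jul 2027: 1848 days.
Sabbatical Program — status intern ✓ (not excluded); grade G3 ≥ G3 ✓; rating 3 ≥ 2 ✓; site Newark ✗ (not Denver, Portland, or Omaha) → not eligible.
Equity Grant Program — service 1848 days ≥ 5 years (≈1825 days) ✓; age 43 ≥ 18 ✓; rating 3 ≥ 2 ✓; not eligible for Sabbatical Program ✗ → not eligible.
AD&D Coverage — status intern ✓ (not excluded); grade G3 ≥ G2 ✓; age 43 ≥ 21 ✓ → eligible.
Meal Allowance — status intern ✗ (requires full-time, part-time, or seasonal) → not eligible.
Remote Work Stipend — service 1848 days ≥ 2 months (≈60 days) ✓; 40 hrs/wk ≥ 32 ✓; age 43 ≥ 25 ✓; site Newark ✗ (not Pune, Portland, or Fresno) → not eligible.
Commuter Stipend — status intern ✗ (requires full-time) → not eligible.
Backup Childcare — status intern ✗ (requires full-time or seasonal) → not eligible.
Life Insurance — status intern ✗ (requires seasonal or temporary) → not eligible.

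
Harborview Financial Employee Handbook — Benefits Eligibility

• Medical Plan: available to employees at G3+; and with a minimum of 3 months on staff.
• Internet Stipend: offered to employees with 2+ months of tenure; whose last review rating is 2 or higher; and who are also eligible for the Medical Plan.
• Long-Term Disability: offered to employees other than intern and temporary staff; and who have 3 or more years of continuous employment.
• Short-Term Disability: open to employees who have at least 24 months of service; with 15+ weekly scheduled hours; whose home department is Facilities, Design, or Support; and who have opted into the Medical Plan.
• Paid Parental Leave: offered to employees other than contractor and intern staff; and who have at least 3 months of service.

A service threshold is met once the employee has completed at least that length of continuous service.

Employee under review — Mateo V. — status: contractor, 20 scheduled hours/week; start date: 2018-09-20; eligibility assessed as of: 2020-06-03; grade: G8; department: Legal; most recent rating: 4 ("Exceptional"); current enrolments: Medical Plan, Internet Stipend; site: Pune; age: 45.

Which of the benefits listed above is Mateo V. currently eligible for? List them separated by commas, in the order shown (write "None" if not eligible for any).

Service from 2018-09-20 to 2020-06-03: 622 days.
Medical Plan — grade G8 ≥ G3 ✓; service 622 days ≥ 3 months (≈90 days) ✓ → eligible.
Internet Stipend — service 622 days ≥ 2 months (≈60 days) ✓; rating 4 ≥ 2 ✓; eligible for Medical Plan ✓ → eligible.
Long-Term Disability — status contractor ✓ (not excluded); service 622 days < 3 years (≈1095 days) ✗ → not eligible.
Short-Term Disability — service 622 days < 24 months (≈720 days) ✗ → not eligible.
Paid Parental Leave — status contractor ✗ (excluded) → not eligible.

Medical Plan, Internet Stipend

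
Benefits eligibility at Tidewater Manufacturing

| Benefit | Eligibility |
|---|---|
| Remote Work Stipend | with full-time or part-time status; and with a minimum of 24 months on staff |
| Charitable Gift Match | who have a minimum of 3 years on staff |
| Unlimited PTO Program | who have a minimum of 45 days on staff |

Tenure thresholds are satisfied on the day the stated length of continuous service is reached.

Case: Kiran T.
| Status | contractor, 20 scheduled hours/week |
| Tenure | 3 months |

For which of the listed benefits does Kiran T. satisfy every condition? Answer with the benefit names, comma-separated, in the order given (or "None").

Unlimited PTO Program

Remote Work Stipend — status contractor ✗ (requires full-time or part-time) → not eligible.
Charitable Gift Match — service 3 months < 3 years (≈1095 days) ✗ → not eligible.
Unlimited PTO Program — service 3 months ≥ 45 days ✓ → eligible.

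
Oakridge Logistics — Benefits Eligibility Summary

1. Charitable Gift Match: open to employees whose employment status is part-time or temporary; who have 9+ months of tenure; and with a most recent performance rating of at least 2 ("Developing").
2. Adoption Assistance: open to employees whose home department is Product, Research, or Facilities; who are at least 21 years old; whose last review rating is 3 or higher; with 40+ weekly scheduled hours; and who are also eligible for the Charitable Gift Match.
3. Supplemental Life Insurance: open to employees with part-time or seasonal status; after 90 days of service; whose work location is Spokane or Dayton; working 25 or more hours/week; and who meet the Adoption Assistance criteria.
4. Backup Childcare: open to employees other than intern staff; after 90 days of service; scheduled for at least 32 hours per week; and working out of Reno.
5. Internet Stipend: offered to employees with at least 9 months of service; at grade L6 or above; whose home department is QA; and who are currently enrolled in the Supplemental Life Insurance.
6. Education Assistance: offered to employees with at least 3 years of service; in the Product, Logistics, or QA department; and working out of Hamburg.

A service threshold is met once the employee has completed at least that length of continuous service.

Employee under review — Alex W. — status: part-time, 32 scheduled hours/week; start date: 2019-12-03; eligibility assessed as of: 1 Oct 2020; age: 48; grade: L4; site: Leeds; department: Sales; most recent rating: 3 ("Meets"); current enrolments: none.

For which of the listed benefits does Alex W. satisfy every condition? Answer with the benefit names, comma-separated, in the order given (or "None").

Service from 2019-12-03 to 1 Oct 2020: 303 days.
Charitable Gift Match — status part-time ✓; service 303 days ≥ 9 months (≈270 days) ✓; rating 3 ≥ 2 ✓ → eligible.
Adoption Assistance — dept Sales ✗ → not eligible.
Supplemental Life Insurance — status part-time ✓; service 303 days ≥ 90 days ✓; site Leeds ✗ (not Spokane or Dayton) → not eligible.
Backup Childcare — status part-time ✓ (not excluded); service 303 days ≥ 90 days ✓; 32 hrs/wk ≥ 32 ✓; site Leeds ✗ (not Reno) → not eligible.
Internet Stipend — service 303 days ≥ 9 months (≈270 days) ✓; grade L4 < L6 ✗ → not eligible.
Education Assistance — service 303 days < 3 years (≈1095 days) ✗ → not eligible.

Charitable Gift Match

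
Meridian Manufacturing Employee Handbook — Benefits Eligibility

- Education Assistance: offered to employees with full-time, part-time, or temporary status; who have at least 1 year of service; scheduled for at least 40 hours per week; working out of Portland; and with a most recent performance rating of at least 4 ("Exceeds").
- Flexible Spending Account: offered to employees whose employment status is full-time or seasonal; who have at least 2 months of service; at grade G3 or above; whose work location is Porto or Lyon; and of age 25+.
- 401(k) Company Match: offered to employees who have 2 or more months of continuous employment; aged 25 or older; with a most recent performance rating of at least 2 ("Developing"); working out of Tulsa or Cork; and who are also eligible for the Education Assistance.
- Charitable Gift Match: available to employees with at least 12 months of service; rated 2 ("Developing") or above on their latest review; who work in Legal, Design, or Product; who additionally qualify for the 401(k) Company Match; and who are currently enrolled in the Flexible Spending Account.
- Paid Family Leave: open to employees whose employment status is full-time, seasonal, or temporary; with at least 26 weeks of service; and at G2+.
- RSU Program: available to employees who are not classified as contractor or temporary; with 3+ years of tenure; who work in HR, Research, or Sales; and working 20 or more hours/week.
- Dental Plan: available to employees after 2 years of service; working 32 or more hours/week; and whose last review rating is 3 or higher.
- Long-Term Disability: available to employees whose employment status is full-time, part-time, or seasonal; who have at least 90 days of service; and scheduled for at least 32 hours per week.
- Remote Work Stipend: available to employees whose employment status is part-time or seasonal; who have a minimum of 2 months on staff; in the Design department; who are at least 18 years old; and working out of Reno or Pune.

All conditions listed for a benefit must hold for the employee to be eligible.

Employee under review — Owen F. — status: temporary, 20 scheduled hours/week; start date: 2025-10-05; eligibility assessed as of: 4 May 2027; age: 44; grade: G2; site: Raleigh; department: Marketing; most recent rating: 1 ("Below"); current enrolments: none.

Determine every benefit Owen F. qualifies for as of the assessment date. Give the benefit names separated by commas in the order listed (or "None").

Service from 2025-10-05 to 4 May 2027: 576 days.
Education Assistance — status temporary ✓; service 576 days ≥ 1 year (≈365 days) ✓; 20 hrs/wk < 40 ✗ → not eligible.
Flexible Spending Account — status temporary ✗ (requires full-time or seasonal) → not eligible.
401(k) Company Match — service 576 days ≥ 2 months (≈60 days) ✓; age 44 ≥ 25 ✓; rating 1 < 2 ✗ → not eligible.
Charitable Gift Match — service 576 days ≥ 12 months (≈360 days) ✓; rating 1 < 2 ✗ → not eligible.
Paid Family Leave — status temporary ✓; service 576 days ≥ 26 weeks (≈182 days) ✓; grade G2 ≥ G2 ✓ → eligible.
RSU Program — status temporary ✗ (excluded) → not eligible.
Dental Plan — service 576 days < 2 years (≈730 days) ✗ → not eligible.
Long-Term Disability — status temporary ✗ (requires full-time, part-time, or seasonal) → not eligible.
Remote Work Stipend — status temporary ✗ (requires part-time or seasonal) → not eligible.

Paid Family Leave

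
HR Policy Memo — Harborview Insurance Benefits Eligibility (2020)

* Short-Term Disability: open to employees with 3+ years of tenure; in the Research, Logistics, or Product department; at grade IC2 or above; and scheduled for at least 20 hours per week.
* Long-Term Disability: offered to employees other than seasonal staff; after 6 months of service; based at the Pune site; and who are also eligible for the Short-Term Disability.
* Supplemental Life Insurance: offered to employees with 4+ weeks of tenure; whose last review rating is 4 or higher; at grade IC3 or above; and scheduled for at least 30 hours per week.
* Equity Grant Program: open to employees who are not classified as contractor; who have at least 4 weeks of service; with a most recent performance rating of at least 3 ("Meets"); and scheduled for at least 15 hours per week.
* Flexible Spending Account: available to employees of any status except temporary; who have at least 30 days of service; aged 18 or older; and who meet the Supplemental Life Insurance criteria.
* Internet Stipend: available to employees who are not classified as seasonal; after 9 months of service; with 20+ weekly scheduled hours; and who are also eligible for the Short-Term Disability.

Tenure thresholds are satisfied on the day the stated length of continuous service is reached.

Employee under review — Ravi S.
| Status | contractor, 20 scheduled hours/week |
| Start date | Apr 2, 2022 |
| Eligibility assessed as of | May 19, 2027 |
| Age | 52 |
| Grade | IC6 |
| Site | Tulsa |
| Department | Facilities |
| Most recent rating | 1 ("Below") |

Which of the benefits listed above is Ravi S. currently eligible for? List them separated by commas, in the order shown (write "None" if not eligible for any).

None

Service from Apr 2, 2022 to May 19, 2027: 1873 days.
Short-Term Disability — service 1873 days ≥ 3 years (≈1095 days) ✓; dept Facilities ✗ → not eligible.
Long-Term Disability — status contractor ✓ (not excluded); service 1873 days ≥ 6 months (≈180 days) ✓; site Tulsa ✗ (not Pune) → not eligible.
Supplemental Life Insurance — service 1873 days ≥ 4 weeks (≈28 days) ✓; rating 1 < 4 ✗ → not eligible.
Equity Grant Program — status contractor ✗ (excluded) → not eligible.
Flexible Spending Account — status contractor ✓ (not excluded); service 1873 days ≥ 30 days ✓; age 52 ≥ 18 ✓; not eligible for Supplemental Life Insurance ✗ → not eligible.
Internet Stipend — status contractor ✓ (not excluded); service 1873 days ≥ 9 months (≈270 days) ✓; 20 hrs/wk ≥ 20 ✓; not eligible for Short-Term Disability ✗ → not eligible.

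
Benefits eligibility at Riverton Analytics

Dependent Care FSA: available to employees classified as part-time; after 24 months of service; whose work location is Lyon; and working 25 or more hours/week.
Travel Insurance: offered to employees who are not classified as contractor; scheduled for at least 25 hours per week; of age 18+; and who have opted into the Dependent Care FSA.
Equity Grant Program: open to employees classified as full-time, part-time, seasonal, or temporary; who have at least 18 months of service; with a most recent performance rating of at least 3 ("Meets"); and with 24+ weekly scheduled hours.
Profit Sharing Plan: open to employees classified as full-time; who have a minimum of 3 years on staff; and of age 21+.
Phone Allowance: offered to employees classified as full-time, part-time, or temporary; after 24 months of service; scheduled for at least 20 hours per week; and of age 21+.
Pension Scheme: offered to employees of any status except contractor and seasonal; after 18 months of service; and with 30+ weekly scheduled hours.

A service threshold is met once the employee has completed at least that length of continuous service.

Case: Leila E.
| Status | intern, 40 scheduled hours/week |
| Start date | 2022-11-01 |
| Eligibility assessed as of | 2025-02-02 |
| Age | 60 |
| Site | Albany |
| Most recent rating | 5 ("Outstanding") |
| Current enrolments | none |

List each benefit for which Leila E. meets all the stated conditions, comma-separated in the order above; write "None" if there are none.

Service from 2022-11-01 to 2025-02-02: 824 days.
Dependent Care FSA — status intern ✗ (requires part-time) → not eligible.
Travel Insurance — status intern ✓ (not excluded); 40 hrs/wk ≥ 25 ✓; age 60 ≥ 18 ✓; not enrolled in Dependent Care FSA ✗ → not eligible.
Equity Grant Program — status intern ✗ (requires full-time, part-time, seasonal, or temporary) → not eligible.
Profit Sharing Plan — status intern ✗ (requires full-time) → not eligible.
Phone Allowance — status intern ✗ (requires full-time, part-time, or temporary) → not eligible.
Pension Scheme — status intern ✓ (not excluded); service 824 days ≥ 18 months (≈540 days) ✓; 40 hrs/wk ≥ 30 ✓ → eligible.

Pension Scheme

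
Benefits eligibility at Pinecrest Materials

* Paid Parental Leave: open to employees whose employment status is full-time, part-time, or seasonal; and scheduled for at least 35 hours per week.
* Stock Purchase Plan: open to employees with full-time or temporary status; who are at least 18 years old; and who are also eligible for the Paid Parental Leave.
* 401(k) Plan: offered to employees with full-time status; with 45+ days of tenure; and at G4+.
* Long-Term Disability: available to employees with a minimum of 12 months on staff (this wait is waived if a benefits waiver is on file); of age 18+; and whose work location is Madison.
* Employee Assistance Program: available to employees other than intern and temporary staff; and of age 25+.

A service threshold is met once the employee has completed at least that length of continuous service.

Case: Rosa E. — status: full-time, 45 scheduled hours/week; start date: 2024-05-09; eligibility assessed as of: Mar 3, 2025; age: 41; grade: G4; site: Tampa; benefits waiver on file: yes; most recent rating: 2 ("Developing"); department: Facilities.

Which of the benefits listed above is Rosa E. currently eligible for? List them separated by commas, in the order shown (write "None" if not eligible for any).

Paid Parental Leave, Stock Purchase Plan, 401(k) Plan, Employee Assistance Program

Service from 2024-05-09 to Mar 3, 2025: 298 days.
Paid Parental Leave — status full-time ✓; 45 hrs/wk ≥ 35 ✓ → eligible.
Stock Purchase Plan — status full-time ✓; age 41 ≥ 18 ✓; eligible for Paid Parental Leave ✓ → eligible.
401(k) Plan — status full-time ✓; service 298 days ≥ 45 days ✓; grade G4 ≥ G4 ✓ → eligible.
Long-Term Disability — benefits waiver on file ✓; age 41 ≥ 18 ✓; site Tampa ✗ (not Madison) → not eligible.
Employee Assistance Program — status full-time ✓ (not excluded); age 41 ≥ 25 ✓ → eligible.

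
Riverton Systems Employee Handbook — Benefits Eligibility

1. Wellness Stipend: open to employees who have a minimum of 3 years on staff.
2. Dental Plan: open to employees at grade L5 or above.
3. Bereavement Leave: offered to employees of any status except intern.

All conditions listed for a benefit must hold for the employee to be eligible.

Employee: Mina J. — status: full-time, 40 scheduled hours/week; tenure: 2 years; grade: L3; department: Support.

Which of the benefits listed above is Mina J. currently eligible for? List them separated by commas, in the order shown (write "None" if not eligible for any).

Wellness Stipend — service 2 years < 3 years ✗ → not eligible.
Dental Plan — grade L3 < L5 ✗ → not eligible.
Bereavement Leave — status full-time ✓ (not excluded) → eligible.

Bereavement Leave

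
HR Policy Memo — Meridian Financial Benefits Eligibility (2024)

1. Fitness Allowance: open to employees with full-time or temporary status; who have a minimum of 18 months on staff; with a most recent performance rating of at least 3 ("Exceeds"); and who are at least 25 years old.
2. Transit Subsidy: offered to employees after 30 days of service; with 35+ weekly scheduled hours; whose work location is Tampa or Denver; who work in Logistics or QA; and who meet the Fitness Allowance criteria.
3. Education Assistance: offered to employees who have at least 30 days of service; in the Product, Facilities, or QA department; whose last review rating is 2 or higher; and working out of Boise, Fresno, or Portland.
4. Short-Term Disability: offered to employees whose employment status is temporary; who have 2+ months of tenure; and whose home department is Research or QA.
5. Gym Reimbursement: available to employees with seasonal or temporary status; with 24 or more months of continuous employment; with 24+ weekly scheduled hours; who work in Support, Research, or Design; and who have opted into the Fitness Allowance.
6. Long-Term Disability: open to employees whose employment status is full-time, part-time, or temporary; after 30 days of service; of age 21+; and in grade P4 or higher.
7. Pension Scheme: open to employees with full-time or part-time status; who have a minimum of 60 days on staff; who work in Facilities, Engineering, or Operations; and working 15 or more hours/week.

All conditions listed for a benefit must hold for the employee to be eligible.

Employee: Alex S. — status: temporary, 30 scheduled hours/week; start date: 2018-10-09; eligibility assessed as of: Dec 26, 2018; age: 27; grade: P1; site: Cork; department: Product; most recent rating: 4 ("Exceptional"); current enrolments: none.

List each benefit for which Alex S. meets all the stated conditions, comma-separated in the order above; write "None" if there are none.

Service from 2018-10-09 to Dec 26, 2018: 78 days.
Fitness Allowance — status temporary ✓; service 78 days < 18 months (≈540 days) ✗ → not eligible.
Transit Subsidy — service 78 days ≥ 30 days ✓; 30 hrs/wk < 35 ✗ → not eligible.
Education Assistance — service 78 days ≥ 30 days ✓; dept Product ✓; rating 4 ≥ 2 ✓; site Cork ✗ (not Boise, Fresno, or Portland) → not eligible.
Short-Term Disability — status temporary ✓; service 78 days ≥ 2 months (≈60 days) ✓; dept Product ✗ → not eligible.
Gym Reimbursement — status temporary ✓; service 78 days < 24 months (≈720 days) ✗ → not eligible.
Long-Term Disability — status temporary ✓; service 78 days ≥ 30 days ✓; age 27 ≥ 21 ✓; grade P1 < P4 ✗ → not eligible.
Pension Scheme — status temporary ✗ (requires full-time or part-time) → not eligible.

None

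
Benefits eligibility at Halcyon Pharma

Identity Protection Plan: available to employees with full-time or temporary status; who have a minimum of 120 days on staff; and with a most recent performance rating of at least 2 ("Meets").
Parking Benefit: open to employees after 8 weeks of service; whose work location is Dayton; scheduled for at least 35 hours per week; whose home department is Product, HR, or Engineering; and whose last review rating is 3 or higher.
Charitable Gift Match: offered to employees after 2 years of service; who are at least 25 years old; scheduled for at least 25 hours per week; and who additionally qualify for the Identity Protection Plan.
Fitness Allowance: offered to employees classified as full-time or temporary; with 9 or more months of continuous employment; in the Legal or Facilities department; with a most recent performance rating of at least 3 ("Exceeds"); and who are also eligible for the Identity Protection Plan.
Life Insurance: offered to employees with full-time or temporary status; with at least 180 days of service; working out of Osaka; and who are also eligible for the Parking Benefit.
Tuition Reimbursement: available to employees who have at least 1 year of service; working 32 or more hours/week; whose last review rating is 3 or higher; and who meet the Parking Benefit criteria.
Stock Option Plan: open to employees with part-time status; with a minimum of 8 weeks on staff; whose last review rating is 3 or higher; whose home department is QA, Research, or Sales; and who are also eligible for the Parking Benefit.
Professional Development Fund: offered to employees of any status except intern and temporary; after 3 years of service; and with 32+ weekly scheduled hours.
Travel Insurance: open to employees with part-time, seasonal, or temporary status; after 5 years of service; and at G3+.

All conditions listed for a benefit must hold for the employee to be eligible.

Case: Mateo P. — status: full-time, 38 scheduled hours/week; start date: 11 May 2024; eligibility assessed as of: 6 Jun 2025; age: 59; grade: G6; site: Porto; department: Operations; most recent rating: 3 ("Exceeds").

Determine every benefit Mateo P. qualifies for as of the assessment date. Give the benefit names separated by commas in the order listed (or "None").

Service from 11 May 2024 to 6 Jun 2025: 391 days.
Identity Protection Plan — status full-time ✓; service 391 days ≥ 120 days ✓; rating 3 ≥ 2 ✓ → eligible.
Parking Benefit — service 391 days ≥ 8 weeks (≈56 days) ✓; site Porto ✗ (not Dayton) → not eligible.
Charitable Gift Match — service 391 days < 2 years (≈730 days) ✗ → not eligible.
Fitness Allowance — status full-time ✓; service 391 days ≥ 9 months (≈270 days) ✓; dept Operations ✗ → not eligible.
Life Insurance — status full-time ✓; service 391 days ≥ 180 days ✓; site Porto ✗ (not Osaka) → not eligible.
Tuition Reimbursement — service 391 days ≥ 1 year (≈365 days) ✓; 38 hrs/wk ≥ 32 ✓; rating 3 ≥ 3 ✓; not eligible for Parking Benefit ✗ → not eligible.
Stock Option Plan — status full-time ✗ (requires part-time) → not eligible.
Professional Development Fund — status full-time ✓ (not excluded); service 391 days < 3 years (≈1095 days) ✗ → not eligible.
Travel Insurance — status full-time ✗ (requires part-time, seasonal, or temporary) → not eligible.

Identity Protection Plan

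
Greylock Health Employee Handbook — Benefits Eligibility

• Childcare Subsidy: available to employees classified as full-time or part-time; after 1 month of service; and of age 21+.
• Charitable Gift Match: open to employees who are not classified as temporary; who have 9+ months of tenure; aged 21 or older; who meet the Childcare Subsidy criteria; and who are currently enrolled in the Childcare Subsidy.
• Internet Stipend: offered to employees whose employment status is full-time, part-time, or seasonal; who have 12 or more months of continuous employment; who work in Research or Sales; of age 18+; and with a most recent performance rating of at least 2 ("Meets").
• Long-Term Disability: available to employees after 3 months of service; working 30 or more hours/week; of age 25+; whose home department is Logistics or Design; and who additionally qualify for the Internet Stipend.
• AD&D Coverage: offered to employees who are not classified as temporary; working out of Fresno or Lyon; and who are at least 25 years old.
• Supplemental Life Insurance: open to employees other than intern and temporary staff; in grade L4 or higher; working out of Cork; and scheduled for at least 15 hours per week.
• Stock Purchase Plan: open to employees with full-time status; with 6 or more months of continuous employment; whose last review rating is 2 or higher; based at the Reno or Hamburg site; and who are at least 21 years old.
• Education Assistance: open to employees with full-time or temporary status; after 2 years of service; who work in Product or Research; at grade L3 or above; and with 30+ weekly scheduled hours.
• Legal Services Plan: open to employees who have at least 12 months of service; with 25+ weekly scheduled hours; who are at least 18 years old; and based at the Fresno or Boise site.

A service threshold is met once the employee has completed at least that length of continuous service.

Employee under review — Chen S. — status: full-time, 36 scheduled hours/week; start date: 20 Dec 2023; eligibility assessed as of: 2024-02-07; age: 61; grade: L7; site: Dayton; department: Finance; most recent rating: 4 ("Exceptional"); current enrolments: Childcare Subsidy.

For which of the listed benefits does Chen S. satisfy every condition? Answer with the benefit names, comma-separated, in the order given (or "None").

Childcare Subsidy

Service from 20 Dec 2023 to 2024-02-07: 49 days.
Childcare Subsidy — status full-time ✓; service 49 days ≥ 1 month (≈30 days) ✓; age 61 ≥ 21 ✓ → eligible.
Charitable Gift Match — status full-time ✓ (not excluded); service 49 days < 9 months (≈270 days) ✗ → not eligible.
Internet Stipend — status full-time ✓; service 49 days < 12 months (≈360 days) ✗ → not eligible.
Long-Term Disability — service 49 days < 3 months (≈90 days) ✗ → not eligible.
AD&D Coverage — status full-time ✓ (not excluded); site Dayton ✗ (not Fresno or Lyon) → not eligible.
Supplemental Life Insurance — status full-time ✓ (not excluded); grade L7 ≥ L4 ✓; site Dayton ✗ (not Cork) → not eligible.
Stock Purchase Plan — status full-time ✓; service 49 days < 6 months (≈180 days) ✗ → not eligible.
Education Assistance — status full-time ✓; service 49 days < 2 years (≈730 days) ✗ → not eligible.
Legal Services Plan — service 49 days < 12 months (≈360 days) ✗ → not eligible.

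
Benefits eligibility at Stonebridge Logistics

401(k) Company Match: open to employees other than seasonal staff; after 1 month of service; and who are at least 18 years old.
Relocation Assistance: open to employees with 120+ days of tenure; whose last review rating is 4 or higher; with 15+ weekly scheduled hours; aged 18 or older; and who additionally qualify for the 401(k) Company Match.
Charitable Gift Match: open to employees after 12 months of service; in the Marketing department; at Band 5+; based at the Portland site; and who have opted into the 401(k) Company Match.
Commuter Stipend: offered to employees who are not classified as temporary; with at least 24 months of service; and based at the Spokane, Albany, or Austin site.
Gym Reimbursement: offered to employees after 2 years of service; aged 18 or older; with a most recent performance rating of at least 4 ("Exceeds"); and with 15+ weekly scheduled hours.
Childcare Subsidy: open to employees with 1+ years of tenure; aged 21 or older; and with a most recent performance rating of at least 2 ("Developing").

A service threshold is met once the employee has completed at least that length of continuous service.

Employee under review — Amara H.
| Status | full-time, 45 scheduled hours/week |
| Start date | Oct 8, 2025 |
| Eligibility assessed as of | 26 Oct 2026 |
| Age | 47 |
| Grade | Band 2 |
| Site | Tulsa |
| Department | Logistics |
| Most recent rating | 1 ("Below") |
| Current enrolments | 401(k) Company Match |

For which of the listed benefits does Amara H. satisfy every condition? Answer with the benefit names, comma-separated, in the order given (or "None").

401(k) Company Match

Service from Oct 8, 2025 to 26 Oct 2026: 383 days.
401(k) Company Match — status full-time ✓ (not excluded); service 383 days ≥ 1 month (≈30 days) ✓; age 47 ≥ 18 ✓ → eligible.
Relocation Assistance — service 383 days ≥ 120 days ✓; rating 1 < 4 ✗ → not eligible.
Charitable Gift Match — service 383 days ≥ 12 months (≈360 days) ✓; dept Logistics ✗ → not eligible.
Commuter Stipend — status full-time ✓ (not excluded); service 383 days < 24 months (≈720 days) ✗ → not eligible.
Gym Reimbursement — service 383 days < 2 years (≈730 days) ✗ → not eligible.
Childcare Subsidy — service 383 days ≥ 1 year (≈365 days) ✓; age 47 ≥ 21 ✓; rating 1 < 2 ✗ → not eligible.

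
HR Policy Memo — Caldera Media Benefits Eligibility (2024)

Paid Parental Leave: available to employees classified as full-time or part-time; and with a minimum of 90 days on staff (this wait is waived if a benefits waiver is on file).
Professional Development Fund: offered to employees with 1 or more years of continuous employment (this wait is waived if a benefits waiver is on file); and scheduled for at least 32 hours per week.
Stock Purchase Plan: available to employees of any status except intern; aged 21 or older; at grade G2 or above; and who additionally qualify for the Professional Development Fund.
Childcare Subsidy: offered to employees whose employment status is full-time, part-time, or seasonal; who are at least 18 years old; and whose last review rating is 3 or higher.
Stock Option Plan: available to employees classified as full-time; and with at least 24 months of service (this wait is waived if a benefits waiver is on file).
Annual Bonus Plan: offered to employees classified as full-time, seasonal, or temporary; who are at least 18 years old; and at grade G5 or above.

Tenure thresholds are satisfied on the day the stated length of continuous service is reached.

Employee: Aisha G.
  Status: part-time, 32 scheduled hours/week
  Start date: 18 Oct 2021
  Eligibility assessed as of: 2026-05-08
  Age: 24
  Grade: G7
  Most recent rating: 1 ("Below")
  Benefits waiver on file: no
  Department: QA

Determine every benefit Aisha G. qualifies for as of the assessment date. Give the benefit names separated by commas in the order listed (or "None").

Paid Parental Leave, Professional Development Fund, Stock Purchase Plan

Service from 18 Oct 2021 to 2026-05-08: 1663 days.
Paid Parental Leave — status part-time ✓; no waiver, service 1663 days ≥ 90 days ✓ → eligible.
Professional Development Fund — no waiver, service 1663 days ≥ 1 year (≈365 days) ✓; 32 hrs/wk ≥ 32 ✓ → eligible.
Stock Purchase Plan — status part-time ✓ (not excluded); age 24 ≥ 21 ✓; grade G7 ≥ G2 ✓; eligible for Professional Development Fund ✓ → eligible.
Childcare Subsidy — status part-time ✓; age 24 ≥ 18 ✓; rating 1 < 3 ✗ → not eligible.
Stock Option Plan — status part-time ✗ (requires full-time) → not eligible.
Annual Bonus Plan — status part-time ✗ (requires full-time, seasonal, or temporary) → not eligible.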